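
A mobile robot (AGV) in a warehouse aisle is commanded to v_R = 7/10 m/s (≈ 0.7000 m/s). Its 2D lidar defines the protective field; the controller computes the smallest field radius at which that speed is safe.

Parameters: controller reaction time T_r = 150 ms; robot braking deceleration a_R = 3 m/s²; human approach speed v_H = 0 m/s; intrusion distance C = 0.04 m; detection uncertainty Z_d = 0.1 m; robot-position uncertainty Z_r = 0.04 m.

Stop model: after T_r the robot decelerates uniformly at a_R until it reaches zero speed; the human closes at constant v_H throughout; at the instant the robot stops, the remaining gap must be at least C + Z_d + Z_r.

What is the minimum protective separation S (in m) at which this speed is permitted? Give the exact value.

T_s = v_R/a_R = (7/10)/3 = 0.2333 s
reaction-phase robot travel = 0.7000·0.1500 = 0.1050 m
braking distance = 0.7000²/(2·3.0000) = 0.0817 m
human closes 0.0000·0.3833 = 0.0000 m
margins: 0.0400+0.1000+0.0400 = 0.1800 m
S_min ≈ 0.1050+0.0817+0.0000+0.1800  ⇒  S_min = 11/30 m

S_min = 11/30 m = 0.3667 m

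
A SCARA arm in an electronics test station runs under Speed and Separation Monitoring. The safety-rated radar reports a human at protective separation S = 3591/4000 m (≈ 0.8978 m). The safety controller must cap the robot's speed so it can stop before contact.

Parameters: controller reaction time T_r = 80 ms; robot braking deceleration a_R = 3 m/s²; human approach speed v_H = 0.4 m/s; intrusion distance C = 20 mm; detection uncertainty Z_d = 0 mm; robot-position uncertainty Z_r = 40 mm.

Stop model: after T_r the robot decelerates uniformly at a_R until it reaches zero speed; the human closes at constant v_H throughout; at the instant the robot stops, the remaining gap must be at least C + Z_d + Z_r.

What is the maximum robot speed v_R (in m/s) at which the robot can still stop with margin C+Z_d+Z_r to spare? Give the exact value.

collect terms ⇒ (1/6)·v_R² + (16/75)·v_R + (-3223/4000) = 0
  disc = (16/75)² − 4·(1/6)·(-3223/4000) = 52441/90000 ; √disc = 229/300
  v_R = (−(16/75) + 229/300) / (2·(1/6)) = 33/20 m/s
check:
stop time T_s = (33/20)/3 = 0.5500 s
robot covers v_R·T_r = 1.6500·0.0800 = 0.1320 m before braking
robot under decel: 1.6500²/(2·3.0000) = 0.4537 m
human closes 0.4000·0.6300 = 0.2520 m
margins: 0.0200+0.0000+0.0400 = 0.0600 m
sum ≈ 0.1320+0.4537+0.2520+0.0600 ≈ 0.8978 m = S ✓

v_R_max = 33/20 m/s = 1.6500 m/s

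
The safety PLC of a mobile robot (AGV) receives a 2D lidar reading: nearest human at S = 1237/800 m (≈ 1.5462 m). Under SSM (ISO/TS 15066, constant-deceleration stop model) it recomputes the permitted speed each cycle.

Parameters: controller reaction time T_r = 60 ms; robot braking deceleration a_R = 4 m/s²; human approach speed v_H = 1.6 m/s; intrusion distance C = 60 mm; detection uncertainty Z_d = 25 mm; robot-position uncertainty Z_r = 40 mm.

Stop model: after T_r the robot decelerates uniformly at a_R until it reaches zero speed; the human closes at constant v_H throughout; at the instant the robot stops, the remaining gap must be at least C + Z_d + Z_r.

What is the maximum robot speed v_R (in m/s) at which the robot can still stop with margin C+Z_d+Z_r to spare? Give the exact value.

at the boundary: (1/8)·v² + (23/50)·v + (-5301/4000) = 0
  disc = (23/50)² − 4·(1/8)·(-5301/4000) = 34969/40000 ; √disc = 187/200
  v_R = (−(23/50) + 187/200) / (2·(1/8)) = 19/10 m/s
check:
stop time T_s = (19/10)/4 = 0.4750 s
reaction-phase robot travel = 1.9000·0.0600 = 0.1140 m
robot covers 1.9000·0.4750 − ½·4.0000·0.4750² = 0.4512 m while stopping
human over T_r+T_s: 1.6000·(0.0600+0.4750) = 0.8560 m
margins: 0.0600+0.0250+0.0400 = 0.1250 m
sum ≈ 0.1140+0.4512+0.8560+0.1250 ≈ 1.5462 m = S ✓

v_R_max = 19/10 m/s = 1.9000 m/s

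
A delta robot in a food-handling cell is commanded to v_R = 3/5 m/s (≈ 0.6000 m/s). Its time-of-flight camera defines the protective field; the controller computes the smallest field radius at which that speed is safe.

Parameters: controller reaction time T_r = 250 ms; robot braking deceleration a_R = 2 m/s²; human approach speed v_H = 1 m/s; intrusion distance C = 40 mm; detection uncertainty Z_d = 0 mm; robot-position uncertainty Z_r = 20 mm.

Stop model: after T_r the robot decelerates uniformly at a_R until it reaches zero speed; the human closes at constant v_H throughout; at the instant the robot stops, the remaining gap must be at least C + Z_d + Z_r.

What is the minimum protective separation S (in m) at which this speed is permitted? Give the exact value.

S_min = 17/20 m = 0.8500 m

T_s = v_R/a_R = (3/5)/2 = 0.3000 s
robot in T_r: 0.6000·0.2500 = 0.1500 m
robot covers 0.6000·0.3000 − ½·2.0000·0.3000² = 0.0900 m while stopping
human over T_r+T_s: 1.0000·(0.2500+0.3000) = 0.5500 m
residual clearance needed = 0.0400+0.0000+0.0200 = 0.0600 m
S_min ≈ 0.1500+0.0900+0.5500+0.0600  ⇒  S_min = 17/20 m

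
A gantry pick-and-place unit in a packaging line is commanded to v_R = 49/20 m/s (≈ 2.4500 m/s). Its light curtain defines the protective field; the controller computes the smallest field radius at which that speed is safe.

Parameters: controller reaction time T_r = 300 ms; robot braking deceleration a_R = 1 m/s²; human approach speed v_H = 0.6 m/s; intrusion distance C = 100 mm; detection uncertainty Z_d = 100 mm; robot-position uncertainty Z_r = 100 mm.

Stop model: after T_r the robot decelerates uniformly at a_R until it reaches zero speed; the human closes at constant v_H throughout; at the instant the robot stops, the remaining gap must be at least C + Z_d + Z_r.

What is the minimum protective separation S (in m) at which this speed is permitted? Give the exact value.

stop time T_s = (49/20)/1 = 2.4500 s
robot in T_r: 2.4500·0.3000 = 0.7350 m
braking distance = 2.4500²/(2·1.0000) = 3.0013 m
person approaches 0.6000·(0.3000+2.4500) = 1.6500 m
residual clearance needed = 0.1000+0.1000+0.1000 = 0.3000 m
S_min ≈ 0.7350+3.0013+1.6500+0.3000  ⇒  S_min = 4549/800 m

S_min = 4549/800 m = 5.6863 m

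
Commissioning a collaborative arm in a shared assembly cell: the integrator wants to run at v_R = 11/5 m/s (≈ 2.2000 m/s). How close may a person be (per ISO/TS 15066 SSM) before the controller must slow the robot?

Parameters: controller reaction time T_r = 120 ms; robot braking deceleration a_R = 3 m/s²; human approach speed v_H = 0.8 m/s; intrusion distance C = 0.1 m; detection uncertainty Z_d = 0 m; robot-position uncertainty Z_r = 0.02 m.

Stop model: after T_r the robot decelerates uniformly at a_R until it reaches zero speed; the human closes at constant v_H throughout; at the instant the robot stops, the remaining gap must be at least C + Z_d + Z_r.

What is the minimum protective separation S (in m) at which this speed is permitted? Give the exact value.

stop time T_s = (11/5)/3 = 0.7333 s
reaction-phase robot travel = 2.2000·0.1200 = 0.2640 m
braking distance = 2.2000²/(2·3.0000) = 0.8067 m
human over T_r+T_s: 0.8000·(0.1200+0.7333) = 0.6827 m
C+Z_d+Z_r = 0.1000+0.0000+0.0200 = 0.1200 m
S_min ≈ 0.2640+0.8067+0.6827+0.1200  ⇒  S_min = 281/150 m

S_min = 281/150 m = 1.8733 m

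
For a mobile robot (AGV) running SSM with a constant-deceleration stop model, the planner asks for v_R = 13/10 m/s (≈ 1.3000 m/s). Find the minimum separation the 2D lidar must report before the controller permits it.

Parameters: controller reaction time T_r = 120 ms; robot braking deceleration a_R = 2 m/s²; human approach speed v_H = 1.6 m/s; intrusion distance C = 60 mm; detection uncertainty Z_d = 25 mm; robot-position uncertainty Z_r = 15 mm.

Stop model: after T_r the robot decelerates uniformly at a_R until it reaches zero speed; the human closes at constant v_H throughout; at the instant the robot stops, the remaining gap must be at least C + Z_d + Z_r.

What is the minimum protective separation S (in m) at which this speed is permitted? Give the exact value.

T_s = v_R/a_R = (13/10)/2 = 0.6500 s
reaction-phase robot travel = 1.3000·0.1200 = 0.1560 m
robot under decel: 1.3000²/(2·2.0000) = 0.4225 m
human over T_r+T_s: 1.6000·(0.1200+0.6500) = 1.2320 m
residual clearance needed = 0.0600+0.0250+0.0150 = 0.1000 m
S_min ≈ 0.1560+0.4225+1.2320+0.1000  ⇒  S_min = 3821/2000 m

S_min = 3821/2000 m = 1.9105 m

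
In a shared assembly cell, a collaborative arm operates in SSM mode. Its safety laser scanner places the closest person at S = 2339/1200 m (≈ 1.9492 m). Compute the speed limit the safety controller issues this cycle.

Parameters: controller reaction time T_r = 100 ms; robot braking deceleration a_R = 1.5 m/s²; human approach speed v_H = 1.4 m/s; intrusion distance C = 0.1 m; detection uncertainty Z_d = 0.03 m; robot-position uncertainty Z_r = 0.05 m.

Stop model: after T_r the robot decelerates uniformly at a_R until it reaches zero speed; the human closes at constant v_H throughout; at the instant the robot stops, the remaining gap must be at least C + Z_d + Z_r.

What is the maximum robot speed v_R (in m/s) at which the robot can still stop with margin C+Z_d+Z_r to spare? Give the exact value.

at the boundary: (1/3)·v² + (31/30)·v + (-391/240) = 0
  disc = (31/30)² − 4·(1/3)·(-391/240) = 81/25 ; √disc = 9/5
  v_R = (−(31/30) + 9/5) / (2·(1/3)) = 23/20 m/s
check:
T_s = v_R/a_R = (23/20)/(3/2) = 0.7667 s
reaction-phase robot travel = 1.1500·0.1000 = 0.1150 m
robot under decel: 1.1500²/(2·1.5000) = 0.4408 m
human closes 1.4000·0.8667 = 1.2133 m
C+Z_d+Z_r = 0.1000+0.0300+0.0500 = 0.1800 m
sum ≈ 0.1150+0.4408+1.2133+0.1800 ≈ 1.9492 m = S ✓

v_R_max = 23/20 m/s = 1.1500 m/s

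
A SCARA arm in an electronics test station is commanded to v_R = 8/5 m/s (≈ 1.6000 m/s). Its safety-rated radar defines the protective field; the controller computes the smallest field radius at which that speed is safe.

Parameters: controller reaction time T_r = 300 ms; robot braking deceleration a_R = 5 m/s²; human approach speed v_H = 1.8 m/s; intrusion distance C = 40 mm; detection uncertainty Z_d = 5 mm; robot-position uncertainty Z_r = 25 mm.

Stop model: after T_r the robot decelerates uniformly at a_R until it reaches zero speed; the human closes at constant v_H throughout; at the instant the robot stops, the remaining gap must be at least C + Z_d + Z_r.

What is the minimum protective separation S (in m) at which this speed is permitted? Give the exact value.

braking lasts T_s = (8/5)/5 = 0.3200 s
robot covers v_R·T_r = 1.6000·0.3000 = 0.4800 m before braking
braking distance = 1.6000²/(2·5.0000) = 0.2560 m
human over T_r+T_s: 1.8000·(0.3000+0.3200) = 1.1160 m
residual clearance needed = 0.0400+0.0050+0.0250 = 0.0700 m
S_min ≈ 0.4800+0.2560+1.1160+0.0700  ⇒  S_min = 961/500 m

S_min = 961/500 m = 1.9220 m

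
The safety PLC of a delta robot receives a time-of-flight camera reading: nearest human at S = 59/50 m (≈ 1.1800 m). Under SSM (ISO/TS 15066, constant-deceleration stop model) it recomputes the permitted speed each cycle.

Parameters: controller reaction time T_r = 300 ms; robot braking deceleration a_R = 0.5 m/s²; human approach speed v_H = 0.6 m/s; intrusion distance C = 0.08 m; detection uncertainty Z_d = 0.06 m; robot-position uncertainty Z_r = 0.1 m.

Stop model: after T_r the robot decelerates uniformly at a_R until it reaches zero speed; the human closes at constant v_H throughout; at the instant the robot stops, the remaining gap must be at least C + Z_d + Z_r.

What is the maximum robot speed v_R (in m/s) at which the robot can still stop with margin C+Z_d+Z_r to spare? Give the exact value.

collect terms ⇒ (1)·v_R² + (3/2)·v_R + (-19/25) = 0
  disc = (3/2)² − 4·(1)·(-19/25) = 529/100 ; √disc = 23/10
  v_R = (−(3/2) + 23/10) / (2·(1)) = 2/5 m/s
check:
stop time T_s = (2/5)/(1/2) = 0.8000 s
robot in T_r: 0.4000·0.3000 = 0.1200 m
robot under decel: 0.4000²/(2·0.5000) = 0.1600 m
human closes 0.6000·1.1000 = 0.6600 m
margins: 0.0800+0.0600+0.1000 = 0.2400 m
sum ≈ 0.1200+0.1600+0.6600+0.2400 ≈ 1.1800 m = S ✓

v_R_max = 2/5 m/s = 0.4000 m/s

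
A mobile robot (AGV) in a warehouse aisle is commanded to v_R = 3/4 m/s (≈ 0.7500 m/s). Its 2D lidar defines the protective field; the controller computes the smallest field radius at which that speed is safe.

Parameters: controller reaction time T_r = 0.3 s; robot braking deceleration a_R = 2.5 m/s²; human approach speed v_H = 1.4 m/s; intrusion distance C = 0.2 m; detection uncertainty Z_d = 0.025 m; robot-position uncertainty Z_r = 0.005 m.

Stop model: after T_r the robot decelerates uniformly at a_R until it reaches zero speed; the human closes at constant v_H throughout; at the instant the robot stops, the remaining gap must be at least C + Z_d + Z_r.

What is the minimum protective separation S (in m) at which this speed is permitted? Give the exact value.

S_min = 563/400 m = 1.4075 m

braking lasts T_s = (3/4)/(5/2) = 0.3000 s
robot covers v_R·T_r = 0.7500·0.3000 = 0.2250 m before braking
robot covers 0.7500·0.3000 − ½·2.5000·0.3000² = 0.1125 m while stopping
human over T_r+T_s: 1.4000·(0.3000+0.3000) = 0.8400 m
residual clearance needed = 0.2000+0.0250+0.0050 = 0.2300 m
S_min ≈ 0.2250+0.1125+0.8400+0.2300  ⇒  S_min = 563/400 m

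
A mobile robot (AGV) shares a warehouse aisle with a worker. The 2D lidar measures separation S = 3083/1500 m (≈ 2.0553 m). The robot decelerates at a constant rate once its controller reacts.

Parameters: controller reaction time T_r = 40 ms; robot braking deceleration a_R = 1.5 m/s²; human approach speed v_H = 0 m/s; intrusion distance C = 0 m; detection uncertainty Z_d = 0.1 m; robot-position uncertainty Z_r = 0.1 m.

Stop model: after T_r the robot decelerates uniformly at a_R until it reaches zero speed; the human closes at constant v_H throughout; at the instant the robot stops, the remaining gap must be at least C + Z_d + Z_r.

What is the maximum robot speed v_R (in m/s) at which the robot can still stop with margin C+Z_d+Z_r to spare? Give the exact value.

at the boundary: (1/3)·v² + (1/25)·v + (-2783/1500) = 0
  disc = (1/25)² − 4·(1/3)·(-2783/1500) = 13924/5625 ; √disc = 118/75
  v_R = (−(1/25) + 118/75) / (2·(1/3)) = 23/10 m/s
check:
braking lasts T_s = (23/10)/(3/2) = 1.5333 s
reaction-phase robot travel = 2.3000·0.0400 = 0.0920 m
robot under decel: 2.3000²/(2·1.5000) = 1.7633 m
person approaches 0.0000·(0.0400+1.5333) = 0.0000 m
C+Z_d+Z_r = 0.0000+0.1000+0.1000 = 0.2000 m
sum ≈ 0.0920+1.7633+0.0000+0.2000 ≈ 2.0553 m = S ✓

v_R_max = 23/10 m/s = 2.3000 m/s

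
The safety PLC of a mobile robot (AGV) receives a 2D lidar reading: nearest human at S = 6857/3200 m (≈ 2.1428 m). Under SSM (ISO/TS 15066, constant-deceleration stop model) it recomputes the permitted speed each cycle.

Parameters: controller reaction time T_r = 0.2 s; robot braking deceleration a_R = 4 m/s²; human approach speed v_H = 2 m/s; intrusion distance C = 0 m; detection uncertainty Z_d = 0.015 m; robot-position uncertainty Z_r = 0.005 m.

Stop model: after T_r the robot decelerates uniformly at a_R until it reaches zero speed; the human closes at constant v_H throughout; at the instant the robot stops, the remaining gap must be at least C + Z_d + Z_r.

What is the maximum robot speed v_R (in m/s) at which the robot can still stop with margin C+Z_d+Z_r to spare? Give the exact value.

collect terms ⇒ (1/8)·v_R² + (7/10)·v_R + (-5513/3200) = 0
  disc = (7/10)² − 4·(1/8)·(-5513/3200) = 8649/6400 ; √disc = 93/80
  v_R = (−(7/10) + 93/80) / (2·(1/8)) = 37/20 m/s
check:
T_s = v_R/a_R = (37/20)/4 = 0.4625 s
reaction-phase robot travel = 1.8500·0.2000 = 0.3700 m
robot under decel: 1.8500²/(2·4.0000) = 0.4278 m
human over T_r+T_s: 2.0000·(0.2000+0.4625) = 1.3250 m
C+Z_d+Z_r = 0.0000+0.0150+0.0050 = 0.0200 m
sum ≈ 0.3700+0.4278+1.3250+0.0200 ≈ 2.1428 m = S ✓

v_R_max = 37/20 m/s = 1.8500 m/s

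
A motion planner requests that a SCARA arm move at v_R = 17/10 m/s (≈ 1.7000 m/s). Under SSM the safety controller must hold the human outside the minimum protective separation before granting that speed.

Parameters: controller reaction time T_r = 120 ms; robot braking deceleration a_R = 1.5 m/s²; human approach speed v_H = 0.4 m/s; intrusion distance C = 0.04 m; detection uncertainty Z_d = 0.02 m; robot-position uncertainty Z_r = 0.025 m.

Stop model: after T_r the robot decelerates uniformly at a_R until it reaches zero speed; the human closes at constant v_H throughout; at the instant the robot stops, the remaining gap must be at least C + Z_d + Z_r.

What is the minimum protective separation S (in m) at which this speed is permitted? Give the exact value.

S_min = 5261/3000 m = 1.7537 m

braking lasts T_s = (17/10)/(3/2) = 1.1333 s
reaction-phase robot travel = 1.7000·0.1200 = 0.2040 m
robot covers 1.7000·1.1333 − ½·1.5000·1.1333² = 0.9633 m while stopping
human closes 0.4000·1.2533 = 0.5013 m
margins: 0.0400+0.0200+0.0250 = 0.0850 m
S_min ≈ 0.2040+0.9633+0.5013+0.0850  ⇒  S_min = 5261/3000 m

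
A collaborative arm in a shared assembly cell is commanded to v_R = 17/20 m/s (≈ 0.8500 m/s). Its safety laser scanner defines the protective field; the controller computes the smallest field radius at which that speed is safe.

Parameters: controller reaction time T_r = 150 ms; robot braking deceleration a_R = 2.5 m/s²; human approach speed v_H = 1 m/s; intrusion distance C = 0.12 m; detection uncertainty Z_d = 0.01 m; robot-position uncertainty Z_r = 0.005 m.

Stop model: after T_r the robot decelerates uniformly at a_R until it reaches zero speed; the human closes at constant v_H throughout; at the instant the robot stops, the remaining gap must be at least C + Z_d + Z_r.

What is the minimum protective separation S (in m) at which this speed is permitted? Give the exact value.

T_s = v_R/a_R = (17/20)/(5/2) = 0.3400 s
reaction-phase robot travel = 0.8500·0.1500 = 0.1275 m
robot under decel: 0.8500²/(2·2.5000) = 0.1445 m
human over T_r+T_s: 1.0000·(0.1500+0.3400) = 0.4900 m
C+Z_d+Z_r = 0.1200+0.0100+0.0050 = 0.1350 m
S_min ≈ 0.1275+0.1445+0.4900+0.1350  ⇒  S_min = 897/1000 m

S_min = 897/1000 m = 0.8970 m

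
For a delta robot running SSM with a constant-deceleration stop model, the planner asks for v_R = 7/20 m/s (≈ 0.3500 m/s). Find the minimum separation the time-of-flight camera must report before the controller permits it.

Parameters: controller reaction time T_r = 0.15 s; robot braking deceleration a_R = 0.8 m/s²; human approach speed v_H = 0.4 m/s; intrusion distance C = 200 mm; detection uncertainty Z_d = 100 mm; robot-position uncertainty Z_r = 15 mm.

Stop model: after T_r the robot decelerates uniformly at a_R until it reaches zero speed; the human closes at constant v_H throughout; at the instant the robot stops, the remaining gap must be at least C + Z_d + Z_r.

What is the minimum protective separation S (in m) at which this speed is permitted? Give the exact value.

S_min = 2173/3200 m = 0.6791 m

braking lasts T_s = (7/20)/(4/5) = 0.4375 s
robot in T_r: 0.3500·0.1500 = 0.0525 m
robot covers 0.3500·0.4375 − ½·0.8000·0.4375² = 0.0766 m while stopping
human closes 0.4000·0.5875 = 0.2350 m
residual clearance needed = 0.2000+0.1000+0.0150 = 0.3150 m
S_min ≈ 0.0525+0.0766+0.2350+0.3150  ⇒  S_min = 2173/3200 m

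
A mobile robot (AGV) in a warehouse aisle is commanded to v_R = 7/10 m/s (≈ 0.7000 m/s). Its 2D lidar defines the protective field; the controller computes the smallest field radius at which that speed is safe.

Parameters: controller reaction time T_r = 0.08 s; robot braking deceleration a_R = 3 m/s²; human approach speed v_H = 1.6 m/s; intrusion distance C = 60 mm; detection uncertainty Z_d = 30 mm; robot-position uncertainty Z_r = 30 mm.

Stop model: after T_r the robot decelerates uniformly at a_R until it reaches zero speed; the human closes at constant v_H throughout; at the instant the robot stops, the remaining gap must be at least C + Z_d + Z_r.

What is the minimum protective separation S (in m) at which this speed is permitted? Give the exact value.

T_s = v_R/a_R = (7/10)/3 = 0.2333 s
robot covers v_R·T_r = 0.7000·0.0800 = 0.0560 m before braking
robot covers 0.7000·0.2333 − ½·3.0000·0.2333² = 0.0817 m while stopping
human closes 1.6000·0.3133 = 0.5013 m
C+Z_d+Z_r = 0.0600+0.0300+0.0300 = 0.1200 m
S_min ≈ 0.0560+0.0817+0.5013+0.1200  ⇒  S_min = 759/1000 m

S_min = 759/1000 m = 0.7590 m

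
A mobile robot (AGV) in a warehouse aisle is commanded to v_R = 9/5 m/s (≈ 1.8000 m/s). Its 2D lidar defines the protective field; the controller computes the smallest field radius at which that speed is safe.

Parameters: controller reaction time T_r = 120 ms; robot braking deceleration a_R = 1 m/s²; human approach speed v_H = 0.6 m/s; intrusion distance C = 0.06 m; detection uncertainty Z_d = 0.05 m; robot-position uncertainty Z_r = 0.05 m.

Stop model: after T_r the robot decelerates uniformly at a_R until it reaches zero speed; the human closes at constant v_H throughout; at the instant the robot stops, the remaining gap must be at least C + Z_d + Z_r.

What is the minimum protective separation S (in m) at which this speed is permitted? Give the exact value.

T_s = v_R/a_R = (9/5)/1 = 1.8000 s
robot covers v_R·T_r = 1.8000·0.1200 = 0.2160 m before braking
robot covers 1.8000·1.8000 − ½·1.0000·1.8000² = 1.6200 m while stopping
person approaches 0.6000·(0.1200+1.8000) = 1.1520 m
margins: 0.0600+0.0500+0.0500 = 0.1600 m
S_min ≈ 0.2160+1.6200+1.1520+0.1600  ⇒  S_min = 787/250 m

S_min = 787/250 m = 3.1480 m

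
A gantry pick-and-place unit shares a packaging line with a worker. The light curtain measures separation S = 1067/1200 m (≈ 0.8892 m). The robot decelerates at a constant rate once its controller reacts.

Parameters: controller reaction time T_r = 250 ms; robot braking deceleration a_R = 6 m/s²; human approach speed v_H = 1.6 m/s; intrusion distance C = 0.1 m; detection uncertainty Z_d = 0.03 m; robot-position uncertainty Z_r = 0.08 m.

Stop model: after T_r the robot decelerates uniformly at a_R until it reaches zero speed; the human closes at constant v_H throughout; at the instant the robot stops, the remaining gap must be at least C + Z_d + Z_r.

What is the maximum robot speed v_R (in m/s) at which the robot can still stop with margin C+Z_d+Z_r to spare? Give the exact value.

v_R_max = 1/2 m/s = 0.5000 m/s

quadratic (1/12)·v² + (31/60)·v + (-67/240) = 0
  disc = (31/60)² − 4·(1/12)·(-67/240) = 9/25 ; √disc = 3/5
  v_R = (−(31/60) + 3/5) / (2·(1/12)) = 1/2 m/s
check:
stop time T_s = (1/2)/6 = 0.0833 s
robot in T_r: 0.5000·0.2500 = 0.1250 m
robot covers 0.5000·0.0833 − ½·6.0000·0.0833² = 0.0208 m while stopping
person approaches 1.6000·(0.2500+0.0833) = 0.5333 m
C+Z_d+Z_r = 0.1000+0.0300+0.0800 = 0.2100 m
sum ≈ 0.1250+0.0208+0.5333+0.2100 ≈ 0.8892 m = S ✓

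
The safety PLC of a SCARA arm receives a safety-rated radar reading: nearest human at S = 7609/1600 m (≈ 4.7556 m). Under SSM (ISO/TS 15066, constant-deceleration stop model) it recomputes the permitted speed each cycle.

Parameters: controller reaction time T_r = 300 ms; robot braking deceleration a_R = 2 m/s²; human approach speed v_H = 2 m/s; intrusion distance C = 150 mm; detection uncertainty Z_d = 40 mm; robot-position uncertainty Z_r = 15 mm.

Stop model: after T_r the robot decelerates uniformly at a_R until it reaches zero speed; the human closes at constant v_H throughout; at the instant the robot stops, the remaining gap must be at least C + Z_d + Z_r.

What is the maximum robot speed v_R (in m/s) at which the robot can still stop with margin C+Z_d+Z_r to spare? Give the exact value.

v_R_max = 43/20 m/s = 2.1500 m/s

quadratic (1/4)·v² + (13/10)·v + (-6321/1600) = 0
  disc = (13/10)² − 4·(1/4)·(-6321/1600) = 361/64 ; √disc = 19/8
  v_R = (−(13/10) + 19/8) / (2·(1/4)) = 43/20 m/s
check:
T_s = v_R/a_R = (43/20)/2 = 1.0750 s
robot covers v_R·T_r = 2.1500·0.3000 = 0.6450 m before braking
robot under decel: 2.1500²/(2·2.0000) = 1.1556 m
person approaches 2.0000·(0.3000+1.0750) = 2.7500 m
margins: 0.1500+0.0400+0.0150 = 0.2050 m
sum ≈ 0.6450+1.1556+2.7500+0.2050 ≈ 4.7556 m = S ✓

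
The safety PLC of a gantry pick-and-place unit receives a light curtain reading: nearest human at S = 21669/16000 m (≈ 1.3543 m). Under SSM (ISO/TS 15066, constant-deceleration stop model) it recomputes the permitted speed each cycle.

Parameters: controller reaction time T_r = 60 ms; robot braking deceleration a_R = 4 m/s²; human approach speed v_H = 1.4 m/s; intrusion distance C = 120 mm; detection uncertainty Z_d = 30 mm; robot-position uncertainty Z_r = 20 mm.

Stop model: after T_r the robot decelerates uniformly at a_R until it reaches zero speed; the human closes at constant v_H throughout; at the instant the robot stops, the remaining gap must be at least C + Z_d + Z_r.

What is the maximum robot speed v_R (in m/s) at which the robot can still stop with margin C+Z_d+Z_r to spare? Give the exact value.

v_R_max = 7/4 m/s = 1.7500 m/s

collect terms ⇒ (1/8)·v_R² + (41/100)·v_R + (-3521/3200) = 0
  disc = (41/100)² − 4·(1/8)·(-3521/3200) = 114921/160000 ; √disc = 339/400
  v_R = (−(41/100) + 339/400) / (2·(1/8)) = 7/4 m/s
check:
braking lasts T_s = (7/4)/4 = 0.4375 s
robot covers v_R·T_r = 1.7500·0.0600 = 0.1050 m before braking
robot under decel: 1.7500²/(2·4.0000) = 0.3828 m
person approaches 1.4000·(0.0600+0.4375) = 0.6965 m
residual clearance needed = 0.1200+0.0300+0.0200 = 0.1700 m
sum ≈ 0.1050+0.3828+0.6965+0.1700 ≈ 1.3543 m = S ✓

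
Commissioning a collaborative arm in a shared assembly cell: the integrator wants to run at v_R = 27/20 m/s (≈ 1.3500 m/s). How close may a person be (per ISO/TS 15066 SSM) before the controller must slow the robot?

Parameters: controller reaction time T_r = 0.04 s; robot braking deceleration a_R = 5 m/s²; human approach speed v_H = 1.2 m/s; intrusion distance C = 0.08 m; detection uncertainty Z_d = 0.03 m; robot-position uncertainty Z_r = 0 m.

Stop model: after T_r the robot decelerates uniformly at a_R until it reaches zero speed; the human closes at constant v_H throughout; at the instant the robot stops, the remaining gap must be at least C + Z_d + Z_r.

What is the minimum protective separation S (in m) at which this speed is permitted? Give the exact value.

braking lasts T_s = (27/20)/5 = 0.2700 s
robot covers v_R·T_r = 1.3500·0.0400 = 0.0540 m before braking
robot under decel: 1.3500²/(2·5.0000) = 0.1822 m
person approaches 1.2000·(0.0400+0.2700) = 0.3720 m
C+Z_d+Z_r = 0.0800+0.0300+0.0000 = 0.1100 m
S_min ≈ 0.0540+0.1822+0.3720+0.1100  ⇒  S_min = 2873/4000 m

S_min = 2873/4000 m = 0.7183 m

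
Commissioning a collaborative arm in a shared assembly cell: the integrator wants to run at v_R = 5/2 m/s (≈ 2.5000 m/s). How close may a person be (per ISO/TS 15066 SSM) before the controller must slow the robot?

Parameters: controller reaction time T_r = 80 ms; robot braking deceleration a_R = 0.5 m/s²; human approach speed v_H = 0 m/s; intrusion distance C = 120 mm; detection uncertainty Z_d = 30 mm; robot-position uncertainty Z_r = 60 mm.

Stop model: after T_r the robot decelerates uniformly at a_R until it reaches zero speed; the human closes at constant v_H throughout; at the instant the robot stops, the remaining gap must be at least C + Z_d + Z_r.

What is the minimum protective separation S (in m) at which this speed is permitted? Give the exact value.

T_s = v_R/a_R = (5/2)/(1/2) = 5.0000 s
robot covers v_R·T_r = 2.5000·0.0800 = 0.2000 m before braking
robot covers 2.5000·5.0000 − ½·0.5000·5.0000² = 6.2500 m while stopping
human over T_r+T_s: 0.0000·(0.0800+5.0000) = 0.0000 m
C+Z_d+Z_r = 0.1200+0.0300+0.0600 = 0.2100 m
S_min ≈ 0.2000+6.2500+0.0000+0.2100  ⇒  S_min = 333/50 m

S_min = 333/50 m = 6.6600 m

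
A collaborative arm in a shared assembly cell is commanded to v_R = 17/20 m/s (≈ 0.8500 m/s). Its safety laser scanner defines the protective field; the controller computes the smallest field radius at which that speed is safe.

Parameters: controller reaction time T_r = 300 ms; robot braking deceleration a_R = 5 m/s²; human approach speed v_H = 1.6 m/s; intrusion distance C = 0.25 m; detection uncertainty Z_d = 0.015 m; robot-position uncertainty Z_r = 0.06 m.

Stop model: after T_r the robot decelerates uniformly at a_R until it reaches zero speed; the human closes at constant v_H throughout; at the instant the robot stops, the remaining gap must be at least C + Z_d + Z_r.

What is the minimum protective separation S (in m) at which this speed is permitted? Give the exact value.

braking lasts T_s = (17/20)/5 = 0.1700 s
robot in T_r: 0.8500·0.3000 = 0.2550 m
robot covers 0.8500·0.1700 − ½·5.0000·0.1700² = 0.0722 m while stopping
human over T_r+T_s: 1.6000·(0.3000+0.1700) = 0.7520 m
residual clearance needed = 0.2500+0.0150+0.0600 = 0.3250 m
S_min ≈ 0.2550+0.0722+0.7520+0.3250  ⇒  S_min = 5617/4000 m

S_min = 5617/4000 m = 1.4042 m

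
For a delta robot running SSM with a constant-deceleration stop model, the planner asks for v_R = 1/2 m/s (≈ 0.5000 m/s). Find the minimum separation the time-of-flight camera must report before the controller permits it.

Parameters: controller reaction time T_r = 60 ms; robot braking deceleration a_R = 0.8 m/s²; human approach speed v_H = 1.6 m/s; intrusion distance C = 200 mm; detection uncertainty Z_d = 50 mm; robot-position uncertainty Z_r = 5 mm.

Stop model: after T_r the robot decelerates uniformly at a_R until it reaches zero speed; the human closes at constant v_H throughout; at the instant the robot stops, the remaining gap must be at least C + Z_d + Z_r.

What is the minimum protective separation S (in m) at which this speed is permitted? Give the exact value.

S_min = 6149/4000 m = 1.5373 m

braking lasts T_s = (1/2)/(4/5) = 0.6250 s
robot in T_r: 0.5000·0.0600 = 0.0300 m
robot covers 0.5000·0.6250 − ½·0.8000·0.6250² = 0.1562 m while stopping
person approaches 1.6000·(0.0600+0.6250) = 1.0960 m
C+Z_d+Z_r = 0.2000+0.0500+0.0050 = 0.2550 m
S_min ≈ 0.0300+0.1562+1.0960+0.2550  ⇒  S_min = 6149/4000 m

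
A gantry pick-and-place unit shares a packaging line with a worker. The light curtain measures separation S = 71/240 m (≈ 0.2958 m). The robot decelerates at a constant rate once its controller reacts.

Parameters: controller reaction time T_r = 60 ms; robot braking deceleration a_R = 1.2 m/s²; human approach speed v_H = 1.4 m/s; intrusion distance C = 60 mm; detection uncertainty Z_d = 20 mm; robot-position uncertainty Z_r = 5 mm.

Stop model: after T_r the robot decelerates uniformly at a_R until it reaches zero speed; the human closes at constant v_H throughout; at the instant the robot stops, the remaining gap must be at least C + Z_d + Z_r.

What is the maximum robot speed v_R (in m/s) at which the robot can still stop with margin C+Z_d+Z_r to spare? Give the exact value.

collect terms ⇒ (5/12)·v_R² + (92/75)·v_R + (-761/6000) = 0
  disc = (92/75)² − 4·(5/12)·(-761/6000) = 17161/10000 ; √disc = 131/100
  v_R = (−(92/75) + 131/100) / (2·(5/12)) = 1/10 m/s
check:
stop time T_s = (1/10)/(6/5) = 0.0833 s
robot covers v_R·T_r = 0.1000·0.0600 = 0.0060 m before braking
braking distance = 0.1000²/(2·1.2000) = 0.0042 m
human over T_r+T_s: 1.4000·(0.0600+0.0833) = 0.2007 m
margins: 0.0600+0.0200+0.0050 = 0.0850 m
sum ≈ 0.0060+0.0042+0.2007+0.0850 ≈ 0.2958 m = S ✓

v_R_max = 1/10 m/s = 0.1000 m/s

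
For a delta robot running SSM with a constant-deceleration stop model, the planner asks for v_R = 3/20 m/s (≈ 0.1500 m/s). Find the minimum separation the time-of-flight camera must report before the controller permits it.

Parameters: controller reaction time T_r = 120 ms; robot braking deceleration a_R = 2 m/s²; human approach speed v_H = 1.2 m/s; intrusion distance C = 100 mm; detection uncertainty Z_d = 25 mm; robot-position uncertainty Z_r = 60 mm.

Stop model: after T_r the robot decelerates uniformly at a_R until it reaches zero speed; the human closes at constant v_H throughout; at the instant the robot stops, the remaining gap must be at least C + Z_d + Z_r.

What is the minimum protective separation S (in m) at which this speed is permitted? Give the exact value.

T_s = v_R/a_R = (3/20)/2 = 0.0750 s
robot in T_r: 0.1500·0.1200 = 0.0180 m
robot covers 0.1500·0.0750 − ½·2.0000·0.0750² = 0.0056 m while stopping
human closes 1.2000·0.1950 = 0.2340 m
margins: 0.1000+0.0250+0.0600 = 0.1850 m
S_min ≈ 0.0180+0.0056+0.2340+0.1850  ⇒  S_min = 3541/8000 m

S_min = 3541/8000 m = 0.4426 m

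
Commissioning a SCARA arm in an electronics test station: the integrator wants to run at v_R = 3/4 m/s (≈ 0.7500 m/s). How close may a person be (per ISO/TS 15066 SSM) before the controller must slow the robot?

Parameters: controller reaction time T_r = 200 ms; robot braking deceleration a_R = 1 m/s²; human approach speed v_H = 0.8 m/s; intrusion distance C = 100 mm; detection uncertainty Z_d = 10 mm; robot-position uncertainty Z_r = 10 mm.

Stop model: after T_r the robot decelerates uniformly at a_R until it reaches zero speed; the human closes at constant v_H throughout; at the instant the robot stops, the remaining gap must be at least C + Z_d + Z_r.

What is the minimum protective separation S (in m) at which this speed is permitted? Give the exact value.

S_min = 1049/800 m = 1.3113 m

T_s = v_R/a_R = (3/4)/1 = 0.7500 s
robot in T_r: 0.7500·0.2000 = 0.1500 m
robot under decel: 0.7500²/(2·1.0000) = 0.2812 m
person approaches 0.8000·(0.2000+0.7500) = 0.7600 m
C+Z_d+Z_r = 0.1000+0.0100+0.0100 = 0.1200 m
S_min ≈ 0.1500+0.2812+0.7600+0.1200  ⇒  S_min = 1049/800 m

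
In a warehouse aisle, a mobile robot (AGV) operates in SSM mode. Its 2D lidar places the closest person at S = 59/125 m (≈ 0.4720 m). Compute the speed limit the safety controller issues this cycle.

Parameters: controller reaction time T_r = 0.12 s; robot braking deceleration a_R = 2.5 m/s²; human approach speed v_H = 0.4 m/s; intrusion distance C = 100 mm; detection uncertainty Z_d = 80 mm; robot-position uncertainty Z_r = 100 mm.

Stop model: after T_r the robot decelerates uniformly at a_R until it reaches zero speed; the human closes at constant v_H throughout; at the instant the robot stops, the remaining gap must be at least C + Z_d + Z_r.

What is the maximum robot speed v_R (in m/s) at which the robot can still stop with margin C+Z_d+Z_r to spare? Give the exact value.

v_R_max = 2/5 m/s = 0.4000 m/s

collect terms ⇒ (1/5)·v_R² + (7/25)·v_R + (-18/125) = 0
  disc = (7/25)² − 4·(1/5)·(-18/125) = 121/625 ; √disc = 11/25
  v_R = (−(7/25) + 11/25) / (2·(1/5)) = 2/5 m/s
check:
T_s = v_R/a_R = (2/5)/(5/2) = 0.1600 s
robot covers v_R·T_r = 0.4000·0.1200 = 0.0480 m before braking
robot under decel: 0.4000²/(2·2.5000) = 0.0320 m
human over T_r+T_s: 0.4000·(0.1200+0.1600) = 0.1120 m
residual clearance needed = 0.1000+0.0800+0.1000 = 0.2800 m
sum ≈ 0.0480+0.0320+0.1120+0.2800 ≈ 0.4720 m = S ✓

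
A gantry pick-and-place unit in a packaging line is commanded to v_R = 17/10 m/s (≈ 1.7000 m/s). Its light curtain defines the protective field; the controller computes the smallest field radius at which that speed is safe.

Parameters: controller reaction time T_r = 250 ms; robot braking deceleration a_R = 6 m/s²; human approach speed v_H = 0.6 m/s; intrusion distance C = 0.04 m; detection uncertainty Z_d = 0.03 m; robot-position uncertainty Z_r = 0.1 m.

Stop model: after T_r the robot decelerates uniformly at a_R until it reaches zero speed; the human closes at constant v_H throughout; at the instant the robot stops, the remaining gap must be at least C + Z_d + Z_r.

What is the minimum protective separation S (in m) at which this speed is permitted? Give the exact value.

S_min = 1387/1200 m = 1.1558 m

braking lasts T_s = (17/10)/6 = 0.2833 s
reaction-phase robot travel = 1.7000·0.2500 = 0.4250 m
robot under decel: 1.7000²/(2·6.0000) = 0.2408 m
human closes 0.6000·0.5333 = 0.3200 m
C+Z_d+Z_r = 0.0400+0.0300+0.1000 = 0.1700 m
S_min ≈ 0.4250+0.2408+0.3200+0.1700  ⇒  S_min = 1387/1200 m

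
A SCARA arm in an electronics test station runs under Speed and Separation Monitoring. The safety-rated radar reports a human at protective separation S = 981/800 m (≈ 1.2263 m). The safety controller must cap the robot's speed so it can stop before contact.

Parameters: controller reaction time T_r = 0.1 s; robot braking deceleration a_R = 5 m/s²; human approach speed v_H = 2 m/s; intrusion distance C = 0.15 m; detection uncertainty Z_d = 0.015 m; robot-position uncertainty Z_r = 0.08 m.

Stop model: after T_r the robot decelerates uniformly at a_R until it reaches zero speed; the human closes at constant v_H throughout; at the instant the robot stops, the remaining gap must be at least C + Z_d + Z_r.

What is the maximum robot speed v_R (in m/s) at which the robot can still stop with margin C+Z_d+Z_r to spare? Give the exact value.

v_R_max = 5/4 m/s = 1.2500 m/s

collect terms ⇒ (1/10)·v_R² + (1/2)·v_R + (-25/32) = 0
  disc = (1/2)² − 4·(1/10)·(-25/32) = 9/16 ; √disc = 3/4
  v_R = (−(1/2) + 3/4) / (2·(1/10)) = 5/4 m/s
check:
braking lasts T_s = (5/4)/5 = 0.2500 s
robot covers v_R·T_r = 1.2500·0.1000 = 0.1250 m before braking
robot covers 1.2500·0.2500 − ½·5.0000·0.2500² = 0.1562 m while stopping
human over T_r+T_s: 2.0000·(0.1000+0.2500) = 0.7000 m
C+Z_d+Z_r = 0.1500+0.0150+0.0800 = 0.2450 m
sum ≈ 0.1250+0.1562+0.7000+0.2450 ≈ 1.2263 m = S ✓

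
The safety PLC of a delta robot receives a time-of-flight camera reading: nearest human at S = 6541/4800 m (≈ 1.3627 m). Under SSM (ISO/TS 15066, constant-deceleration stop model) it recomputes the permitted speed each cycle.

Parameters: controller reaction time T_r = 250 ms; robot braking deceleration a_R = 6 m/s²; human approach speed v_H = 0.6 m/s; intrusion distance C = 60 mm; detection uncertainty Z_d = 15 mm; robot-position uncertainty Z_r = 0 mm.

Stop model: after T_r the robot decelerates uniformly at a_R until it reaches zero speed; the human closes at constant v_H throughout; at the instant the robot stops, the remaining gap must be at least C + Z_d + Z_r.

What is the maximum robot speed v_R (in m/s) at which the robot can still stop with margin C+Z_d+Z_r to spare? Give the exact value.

at the boundary: (1/12)·v² + (7/20)·v + (-5461/4800) = 0
  disc = (7/20)² − 4·(1/12)·(-5461/4800) = 289/576 ; √disc = 17/24
  v_R = (−(7/20) + 17/24) / (2·(1/12)) = 43/20 m/s
check:
T_s = v_R/a_R = (43/20)/6 = 0.3583 s
reaction-phase robot travel = 2.1500·0.2500 = 0.5375 m
robot covers 2.1500·0.3583 − ½·6.0000·0.3583² = 0.3852 m while stopping
human over T_r+T_s: 0.6000·(0.2500+0.3583) = 0.3650 m
C+Z_d+Z_r = 0.0600+0.0150+0.0000 = 0.0750 m
sum ≈ 0.5375+0.3852+0.3650+0.0750 ≈ 1.3627 m = S ✓

v_R_max = 43/20 m/s = 2.1500 m/s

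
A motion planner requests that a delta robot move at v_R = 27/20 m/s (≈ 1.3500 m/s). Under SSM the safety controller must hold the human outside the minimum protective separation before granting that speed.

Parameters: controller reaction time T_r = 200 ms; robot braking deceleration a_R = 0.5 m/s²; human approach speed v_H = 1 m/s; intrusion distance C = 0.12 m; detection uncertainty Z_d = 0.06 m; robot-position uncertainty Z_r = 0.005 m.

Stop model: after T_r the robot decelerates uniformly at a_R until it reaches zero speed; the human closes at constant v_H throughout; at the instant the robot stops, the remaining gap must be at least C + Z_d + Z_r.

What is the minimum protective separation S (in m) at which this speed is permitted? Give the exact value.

S_min = 2071/400 m = 5.1775 m

braking lasts T_s = (27/20)/(1/2) = 2.7000 s
robot covers v_R·T_r = 1.3500·0.2000 = 0.2700 m before braking
braking distance = 1.3500²/(2·0.5000) = 1.8225 m
human over T_r+T_s: 1.0000·(0.2000+2.7000) = 2.9000 m
residual clearance needed = 0.1200+0.0600+0.0050 = 0.1850 m
S_min ≈ 0.2700+1.8225+2.9000+0.1850  ⇒  S_min = 2071/400 m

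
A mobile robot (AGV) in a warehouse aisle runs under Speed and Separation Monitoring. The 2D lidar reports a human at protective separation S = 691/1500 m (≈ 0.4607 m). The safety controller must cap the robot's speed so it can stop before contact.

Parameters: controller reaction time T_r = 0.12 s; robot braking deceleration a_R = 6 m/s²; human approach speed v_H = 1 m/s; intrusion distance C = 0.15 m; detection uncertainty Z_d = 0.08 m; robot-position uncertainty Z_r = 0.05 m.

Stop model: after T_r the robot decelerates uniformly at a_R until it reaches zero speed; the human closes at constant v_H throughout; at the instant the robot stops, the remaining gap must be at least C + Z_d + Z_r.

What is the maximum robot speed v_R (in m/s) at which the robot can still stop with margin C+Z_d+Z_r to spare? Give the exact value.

v_R_max = 1/5 m/s = 0.2000 m/s

collect terms ⇒ (1/12)·v_R² + (43/150)·v_R + (-91/1500) = 0
  disc = (43/150)² − 4·(1/12)·(-91/1500) = 64/625 ; √disc = 8/25
  v_R = (−(43/150) + 8/25) / (2·(1/12)) = 1/5 m/s
check:
stop time T_s = (1/5)/6 = 0.0333 s
robot covers v_R·T_r = 0.2000·0.1200 = 0.0240 m before braking
braking distance = 0.2000²/(2·6.0000) = 0.0033 m
human over T_r+T_s: 1.0000·(0.1200+0.0333) = 0.1533 m
margins: 0.1500+0.0800+0.0500 = 0.2800 m
sum ≈ 0.0240+0.0033+0.1533+0.2800 ≈ 0.4607 m = S ✓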